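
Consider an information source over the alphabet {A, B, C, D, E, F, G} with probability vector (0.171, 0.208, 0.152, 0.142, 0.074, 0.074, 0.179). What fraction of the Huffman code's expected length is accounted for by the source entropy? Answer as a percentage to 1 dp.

98.5%

Entropy H = −Σ p log₂ p ≈ 2.7201 bits.
Huffman merges: 37/500+37/500→37/250; 71/500+37/250→29/100; 19/125+171/1000→323/1000; 179/1000+26/125→387/1000; 29/100+323/1000→613/1000; 387/1000+613/1000→1. L = 2761/1000 ≈ 2.7610.
Efficiency = H/L = 2.7201/2.7610 = 98.5%.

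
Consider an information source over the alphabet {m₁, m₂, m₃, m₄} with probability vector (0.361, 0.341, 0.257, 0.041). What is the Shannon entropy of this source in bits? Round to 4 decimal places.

1.7526 bits

H = −Σ pᵢ log₂ pᵢ.
−0.361·log₂(0.361) = 0.5306
−0.341·log₂(0.341) = 0.5293
−0.257·log₂(0.257) = 0.5038
−0.041·log₂(0.041) = 0.1889
Sum ≈ 1.7526 → 1.7526 bits.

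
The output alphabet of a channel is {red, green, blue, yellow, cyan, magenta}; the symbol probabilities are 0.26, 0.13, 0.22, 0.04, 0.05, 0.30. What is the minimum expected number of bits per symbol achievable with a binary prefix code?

2.31 bits/symbol

Repeatedly combine the two least-probable nodes; the expected code length is the sum of the merged weights.
merge 1/25 + 1/20 → 9/100
merge 9/100 + 13/100 → 11/50
merge 11/50 + 11/50 → 11/25
merge 13/50 + 3/10 → 14/25
merge 11/25 + 14/25 → 1
L = 9/100 + 11/50 + 11/25 + 14/25 + 1 = 231/100 = 2.31 bits/symbol.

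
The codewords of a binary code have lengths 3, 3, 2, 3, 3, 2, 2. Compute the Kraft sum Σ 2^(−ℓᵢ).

1.25

With common denominator 2^3 = 8: Σ 2^(−ℓᵢ) = 1/8 + 1/8 + 2/8 + 1/8 + 1/8 + 2/8 + 2/8 = 10/8 = 1.25.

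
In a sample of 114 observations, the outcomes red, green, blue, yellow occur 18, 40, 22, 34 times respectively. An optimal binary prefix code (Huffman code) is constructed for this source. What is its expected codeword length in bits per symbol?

Probabilities are the counts divided by 114.
Repeatedly combine the two least-probable nodes; the expected code length is the sum of the merged weights.
merge 3/19 + 11/57 → 20/57
merge 17/57 + 20/57 → 37/57
merge 20/57 + 37/57 → 1
L = 20/57 + 37/57 + 1 = 2 bits/symbol.

2 bits/symbol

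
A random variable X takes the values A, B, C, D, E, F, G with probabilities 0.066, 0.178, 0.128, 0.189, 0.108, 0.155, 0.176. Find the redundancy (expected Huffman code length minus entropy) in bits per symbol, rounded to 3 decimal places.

0.066 bits

Entropy H = −Σ p log₂ p ≈ 2.7407 bits.
Huffman merges: 33/500+27/250→87/500; 16/125+31/200→283/1000; 87/500+22/125→7/20; 89/500+189/1000→367/1000; 283/1000+7/20→633/1000; 367/1000+633/1000→1. L = 2807/1000 ≈ 2.8070.
L − H = 2.8070 − 2.7407 = 0.066 bits.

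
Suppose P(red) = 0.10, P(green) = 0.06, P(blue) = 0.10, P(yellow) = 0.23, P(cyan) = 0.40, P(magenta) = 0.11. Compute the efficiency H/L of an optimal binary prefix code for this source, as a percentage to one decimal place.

Entropy H = −Σ p log₂ p ≈ 2.2746 bits.
Huffman merges: 3/50+1/10→4/25; 1/10+11/100→21/100; 4/25+21/100→37/100; 23/100+37/100→3/5; 2/5+3/5→1. L = 117/50 ≈ 2.3400.
Efficiency = H/L = 2.2746/2.3400 = 97.2%.

97.2%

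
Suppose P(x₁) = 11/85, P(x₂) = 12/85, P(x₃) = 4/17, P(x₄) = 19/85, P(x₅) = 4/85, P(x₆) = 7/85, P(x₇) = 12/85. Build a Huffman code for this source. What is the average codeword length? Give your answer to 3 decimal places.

2.671 bits/symbol

Repeatedly combine the two least-probable nodes; the expected code length is the sum of the merged weights.
merge 4/85 + 7/85 → 11/85
merge 11/85 + 11/85 → 22/85
merge 12/85 + 12/85 → 24/85
merge 19/85 + 4/17 → 39/85
merge 22/85 + 24/85 → 46/85
merge 39/85 + 46/85 → 1
L = 11/85 + 22/85 + 24/85 + 39/85 + 46/85 + 1 = 227/85 ≈ 2.671 bits/symbol.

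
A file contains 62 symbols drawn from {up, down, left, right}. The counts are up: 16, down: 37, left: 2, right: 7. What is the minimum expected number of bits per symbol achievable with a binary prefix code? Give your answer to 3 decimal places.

Probabilities are the counts divided by 62.
Repeatedly combine the two least-probable nodes; the expected code length is the sum of the merged weights.
merge 1/31 + 7/62 → 9/62
merge 9/62 + 8/31 → 25/62
merge 25/62 + 37/62 → 1
L = 9/62 + 25/62 + 1 = 48/31 ≈ 1.548 bits/symbol.

1.548 bits/symbol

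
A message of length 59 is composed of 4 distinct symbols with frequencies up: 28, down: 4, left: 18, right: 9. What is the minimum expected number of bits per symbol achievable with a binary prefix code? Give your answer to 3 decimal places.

Probabilities are the counts divided by 59.
Repeatedly combine the two least-probable nodes; the expected code length is the sum of the merged weights.
merge 4/59 + 9/59 → 13/59
merge 13/59 + 18/59 → 31/59
merge 28/59 + 31/59 → 1
L = 13/59 + 31/59 + 1 = 103/59 ≈ 1.746 bits/symbol.

1.746 bits/symbol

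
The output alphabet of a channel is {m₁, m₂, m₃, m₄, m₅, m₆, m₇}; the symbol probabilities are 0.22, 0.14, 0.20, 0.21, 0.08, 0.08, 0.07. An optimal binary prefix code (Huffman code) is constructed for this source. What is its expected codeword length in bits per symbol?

2.72 bits/symbol

Repeatedly combine the two least-probable nodes; the expected code length is the sum of the merged weights.
merge 7/100 + 2/25 → 3/20
merge 2/25 + 7/50 → 11/50
merge 3/20 + 1/5 → 7/20
merge 21/100 + 11/50 → 43/100
merge 11/50 + 7/20 → 57/100
merge 43/100 + 57/100 → 1
L = 3/20 + 11/50 + 7/20 + 43/100 + 57/100 + 1 = 68/25 = 2.72 bits/symbol.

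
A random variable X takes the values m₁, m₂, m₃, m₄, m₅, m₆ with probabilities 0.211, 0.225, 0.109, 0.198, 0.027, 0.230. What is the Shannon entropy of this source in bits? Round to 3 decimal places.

H = −Σ pᵢ log₂ pᵢ.
−0.211·log₂(0.211) = 0.4736
−0.225·log₂(0.225) = 0.4842
−0.109·log₂(0.109) = 0.3485
−0.198·log₂(0.198) = 0.4626
−0.027·log₂(0.027) = 0.1407
−0.230·log₂(0.230) = 0.4877
Sum ≈ 2.3973 → 2.397 bits.

2.397 bits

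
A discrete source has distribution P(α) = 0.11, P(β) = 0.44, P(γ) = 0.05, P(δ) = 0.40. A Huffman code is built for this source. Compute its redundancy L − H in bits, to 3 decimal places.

0.104 bits

Entropy H = −Σ p log₂ p ≈ 1.6163 bits.
Huffman merges: 1/20+11/100→4/25; 4/25+2/5→14/25; 11/25+14/25→1. L = 43/25 ≈ 1.7200.
L − H = 1.7200 − 1.6163 = 0.104 bits.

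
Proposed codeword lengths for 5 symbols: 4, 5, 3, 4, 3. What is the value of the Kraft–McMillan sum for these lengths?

0.40625

With common denominator 2^5 = 32: Σ 2^(−ℓᵢ) = 2/32 + 1/32 + 4/32 + 2/32 + 4/32 = 13/32 = 0.40625.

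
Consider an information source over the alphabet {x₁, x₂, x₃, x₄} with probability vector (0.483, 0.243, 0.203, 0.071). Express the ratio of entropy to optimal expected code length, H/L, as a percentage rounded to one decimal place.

97.2%

Entropy H = −Σ p log₂ p ≈ 1.7410 bits.
Huffman merges: 71/1000+203/1000→137/500; 243/1000+137/500→517/1000; 483/1000+517/1000→1. L = 1791/1000 ≈ 1.7910.
Efficiency = H/L = 1.7410/1.7910 = 97.2%.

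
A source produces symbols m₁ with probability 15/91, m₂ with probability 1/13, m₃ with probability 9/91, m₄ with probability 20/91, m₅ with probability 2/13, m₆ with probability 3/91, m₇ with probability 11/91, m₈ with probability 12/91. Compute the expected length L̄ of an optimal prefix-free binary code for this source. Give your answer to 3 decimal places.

2.890 bits/symbol

Repeatedly combine the two least-probable nodes; the expected code length is the sum of the merged weights.
merge 3/91 + 1/13 → 10/91
merge 9/91 + 10/91 → 19/91
merge 11/91 + 12/91 → 23/91
merge 2/13 + 15/91 → 29/91
merge 19/91 + 20/91 → 3/7
merge 23/91 + 29/91 → 4/7
merge 3/7 + 4/7 → 1
L = 10/91 + 19/91 + 23/91 + 29/91 + 3/7 + 4/7 + 1 = 263/91 ≈ 2.890 bits/symbol.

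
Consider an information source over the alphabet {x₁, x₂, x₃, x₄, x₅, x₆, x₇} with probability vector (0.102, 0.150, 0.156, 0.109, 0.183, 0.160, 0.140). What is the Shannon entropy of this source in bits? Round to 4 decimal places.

2.7816 bits

H = −Σ pᵢ log₂ pᵢ.
−0.102·log₂(0.102) = 0.3359
−0.150·log₂(0.150) = 0.4105
−0.156·log₂(0.156) = 0.4181
−0.109·log₂(0.109) = 0.3485
−0.183·log₂(0.183) = 0.4484
−0.160·log₂(0.160) = 0.4230
−0.140·log₂(0.140) = 0.3971
Sum ≈ 2.7816 → 2.7816 bits.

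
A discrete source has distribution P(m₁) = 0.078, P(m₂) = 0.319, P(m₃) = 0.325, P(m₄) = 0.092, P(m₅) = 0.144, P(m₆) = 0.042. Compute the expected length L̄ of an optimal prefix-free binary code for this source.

2.332 bits/symbol

Repeatedly combine the two least-probable nodes; the expected code length is the sum of the merged weights.
merge 21/500 + 39/500 → 3/25
merge 23/250 + 3/25 → 53/250
merge 18/125 + 53/250 → 89/250
merge 319/1000 + 13/40 → 161/250
merge 89/250 + 161/250 → 1
L = 3/25 + 53/250 + 89/250 + 161/250 + 1 = 583/250 = 2.332 bits/symbol.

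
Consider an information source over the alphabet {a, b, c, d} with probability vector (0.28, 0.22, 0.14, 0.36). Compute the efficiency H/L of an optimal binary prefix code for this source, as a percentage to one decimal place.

96.1%

Entropy H = −Σ p log₂ p ≈ 1.9225 bits.
Huffman merges: 7/50+11/50→9/25; 7/25+9/25→16/25; 9/25+16/25→1. L = 2 ≈ 2.0000.
Efficiency = H/L = 1.9225/2.0000 = 96.1%.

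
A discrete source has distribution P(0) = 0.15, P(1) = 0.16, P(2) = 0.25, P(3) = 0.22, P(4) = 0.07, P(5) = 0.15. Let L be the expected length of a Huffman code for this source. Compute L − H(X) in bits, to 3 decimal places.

Entropy H = −Σ p log₂ p ≈ 2.4932 bits.
Huffman merges: 7/100+3/20→11/50; 3/20+4/25→31/100; 11/50+11/50→11/25; 1/4+31/100→14/25; 11/25+14/25→1. L = 253/100 ≈ 2.5300.
L − H = 2.5300 − 2.4932 = 0.037 bits.

0.037 bits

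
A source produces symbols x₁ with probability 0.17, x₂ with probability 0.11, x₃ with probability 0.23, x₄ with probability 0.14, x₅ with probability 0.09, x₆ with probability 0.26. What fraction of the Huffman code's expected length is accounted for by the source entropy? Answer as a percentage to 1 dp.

Entropy H = −Σ p log₂ p ≈ 2.4876 bits.
Huffman merges: 9/100+11/100→1/5; 7/50+17/100→31/100; 1/5+23/100→43/100; 13/50+31/100→57/100; 43/100+57/100→1. L = 251/100 ≈ 2.5100.
Efficiency = H/L = 2.4876/2.5100 = 99.1%.

99.1%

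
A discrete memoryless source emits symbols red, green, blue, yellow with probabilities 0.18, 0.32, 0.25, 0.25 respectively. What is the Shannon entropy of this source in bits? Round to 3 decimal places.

H = −Σ pᵢ log₂ pᵢ.
−0.18·log₂(0.18) = 0.4453
−0.32·log₂(0.32) = 0.5260
−0.25·log₂(0.25) = 0.5000
−0.25·log₂(0.25) = 0.5000
Sum ≈ 1.9713 → 1.971 bits.

1.971 bits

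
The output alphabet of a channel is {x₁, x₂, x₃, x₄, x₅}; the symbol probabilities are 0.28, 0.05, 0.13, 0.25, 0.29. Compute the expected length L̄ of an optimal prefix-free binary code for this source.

Repeatedly combine the two least-probable nodes; the expected code length is the sum of the merged weights.
merge 1/20 + 13/100 → 9/50
merge 9/50 + 1/4 → 43/100
merge 7/25 + 29/100 → 57/100
merge 43/100 + 57/100 → 1
L = 9/50 + 43/100 + 57/100 + 1 = 109/50 = 2.18 bits/symbol.

2.18 bits/symbol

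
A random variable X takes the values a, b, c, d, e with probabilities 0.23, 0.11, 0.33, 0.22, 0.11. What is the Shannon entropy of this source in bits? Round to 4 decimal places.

2.1966 bits

H = −Σ pᵢ log₂ pᵢ.
−0.23·log₂(0.23) = 0.4877
−0.11·log₂(0.11) = 0.3503
−0.33·log₂(0.33) = 0.5278
−0.22·log₂(0.22) = 0.4806
−0.11·log₂(0.11) = 0.3503
Sum ≈ 2.1966 → 2.1966 bits.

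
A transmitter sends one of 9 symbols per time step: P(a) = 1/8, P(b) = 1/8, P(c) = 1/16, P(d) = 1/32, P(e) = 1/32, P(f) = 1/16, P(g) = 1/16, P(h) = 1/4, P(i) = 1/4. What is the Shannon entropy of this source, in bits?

2.8125 bits

Each probability is a power of 1/2, so log₂(1/p) is an integer.
H = Σ p·log₂(1/p) = 1/8·3 + 1/8·3 + 1/16·4 + 1/32·5 + 1/32·5 + 1/16·4 + 1/16·4 + 1/4·2 + 1/4·2 = 2.8125 bits.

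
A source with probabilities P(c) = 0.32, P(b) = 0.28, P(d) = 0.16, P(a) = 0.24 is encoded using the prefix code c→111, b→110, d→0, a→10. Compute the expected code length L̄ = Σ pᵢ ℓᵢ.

2.44 bits/symbol

L̄ = Σ pᵢ·ℓᵢ = 0.32·3 + 0.28·3 + 0.16·1 + 0.24·2 = 2.44 bits/symbol.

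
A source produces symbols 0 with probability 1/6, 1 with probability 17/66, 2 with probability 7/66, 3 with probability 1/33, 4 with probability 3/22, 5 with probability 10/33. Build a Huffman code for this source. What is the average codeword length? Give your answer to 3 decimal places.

Repeatedly combine the two least-probable nodes; the expected code length is the sum of the merged weights.
merge 1/33 + 7/66 → 3/22
merge 3/22 + 3/22 → 3/11
merge 1/6 + 17/66 → 14/33
merge 3/11 + 10/33 → 19/33
merge 14/33 + 19/33 → 1
L = 3/22 + 3/11 + 14/33 + 19/33 + 1 = 53/22 ≈ 2.409 bits/symbol.

2.409 bits/symbol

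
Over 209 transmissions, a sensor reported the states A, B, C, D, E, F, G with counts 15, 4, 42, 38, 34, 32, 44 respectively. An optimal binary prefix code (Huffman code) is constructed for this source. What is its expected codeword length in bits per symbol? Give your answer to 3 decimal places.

2.679 bits/symbol

Probabilities are the counts divided by 209.
Repeatedly combine the two least-probable nodes; the expected code length is the sum of the merged weights.
merge 4/209 + 15/209 → 1/11
merge 1/11 + 32/209 → 51/209
merge 34/209 + 2/11 → 72/209
merge 42/209 + 4/19 → 86/209
merge 51/209 + 72/209 → 123/209
merge 86/209 + 123/209 → 1
L = 1/11 + 51/209 + 72/209 + 86/209 + 123/209 + 1 = 560/209 ≈ 2.679 bits/symbol.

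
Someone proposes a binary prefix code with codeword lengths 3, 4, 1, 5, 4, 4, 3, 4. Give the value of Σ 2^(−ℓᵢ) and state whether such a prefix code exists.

1.03125; no

With common denominator 2^5 = 32: Σ 2^(−ℓᵢ) = 4/32 + 2/32 + 16/32 + 1/32 + 2/32 + 2/32 + 4/32 + 2/32 = 33/32 = 1.03125.
Kraft's inequality requires Σ ≤ 1; here Σ = 1.03125 > 1, so no such prefix code exists.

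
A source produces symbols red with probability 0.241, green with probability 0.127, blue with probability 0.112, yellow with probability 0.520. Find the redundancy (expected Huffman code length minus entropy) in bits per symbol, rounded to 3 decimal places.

Entropy H = −Σ p log₂ p ≈ 1.7172 bits.
Huffman merges: 14/125+127/1000→239/1000; 239/1000+241/1000→12/25; 12/25+13/25→1. L = 1719/1000 ≈ 1.7190.
L − H = 1.7190 − 1.7172 = 0.002 bits.

0.002 bits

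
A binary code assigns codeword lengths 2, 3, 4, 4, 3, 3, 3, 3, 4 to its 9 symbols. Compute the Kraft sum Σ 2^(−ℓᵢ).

With common denominator 2^4 = 16: Σ 2^(−ℓᵢ) = 4/16 + 2/16 + 1/16 + 1/16 + 2/16 + 2/16 + 2/16 + 2/16 + 1/16 = 17/16 = 1.0625.

1.0625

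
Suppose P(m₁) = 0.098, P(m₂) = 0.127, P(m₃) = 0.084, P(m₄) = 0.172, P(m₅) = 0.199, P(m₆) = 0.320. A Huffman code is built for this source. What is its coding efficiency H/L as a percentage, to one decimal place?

Entropy H = −Σ p log₂ p ≈ 2.4330 bits.
Huffman merges: 21/250+49/500→91/500; 127/1000+43/250→299/1000; 91/500+199/1000→381/1000; 299/1000+8/25→619/1000; 381/1000+619/1000→1. L = 2481/1000 ≈ 2.4810.
Efficiency = H/L = 2.4330/2.4810 = 98.1%.

98.1%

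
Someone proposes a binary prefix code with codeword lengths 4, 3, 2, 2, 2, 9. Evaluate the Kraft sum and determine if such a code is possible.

With common denominator 2^9 = 512: Σ 2^(−ℓᵢ) = 32/512 + 64/512 + 128/512 + 128/512 + 128/512 + 1/512 = 481/512 = 0.939453125.
Kraft's inequality requires Σ ≤ 1; here Σ = 0.939453125 ≤ 1, so such a prefix code exists.

0.939453125; yes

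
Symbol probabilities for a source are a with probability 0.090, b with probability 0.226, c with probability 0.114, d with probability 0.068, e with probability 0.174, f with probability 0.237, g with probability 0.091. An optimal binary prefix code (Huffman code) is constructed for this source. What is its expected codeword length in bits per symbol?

Repeatedly combine the two least-probable nodes; the expected code length is the sum of the merged weights.
merge 17/250 + 9/100 → 79/500
merge 91/1000 + 57/500 → 41/200
merge 79/500 + 87/500 → 83/250
merge 41/200 + 113/500 → 431/1000
merge 237/1000 + 83/250 → 569/1000
merge 431/1000 + 569/1000 → 1
L = 79/500 + 41/200 + 83/250 + 431/1000 + 569/1000 + 1 = 539/200 = 2.695 bits/symbol.

2.695 bits/symbol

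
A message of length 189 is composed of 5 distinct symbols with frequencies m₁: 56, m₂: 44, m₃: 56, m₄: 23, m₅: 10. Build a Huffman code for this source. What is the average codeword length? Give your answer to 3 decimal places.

Probabilities are the counts divided by 189.
Repeatedly combine the two least-probable nodes; the expected code length is the sum of the merged weights.
merge 10/189 + 23/189 → 11/63
merge 11/63 + 44/189 → 11/27
merge 8/27 + 8/27 → 16/27
merge 11/27 + 16/27 → 1
L = 11/63 + 11/27 + 16/27 + 1 = 137/63 ≈ 2.175 bits/symbol.

2.175 bits/symbol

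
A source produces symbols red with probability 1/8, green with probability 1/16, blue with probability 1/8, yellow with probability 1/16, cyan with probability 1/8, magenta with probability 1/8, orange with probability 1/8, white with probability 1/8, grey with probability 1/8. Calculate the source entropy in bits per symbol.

3.125 bits

Each probability is a power of 1/2, so log₂(1/p) is an integer.
H = Σ p·log₂(1/p) = 1/8·3 + 1/16·4 + 1/8·3 + 1/16·4 + 1/8·3 + 1/8·3 + 1/8·3 + 1/8·3 + 1/8·3 = 3.125 bits.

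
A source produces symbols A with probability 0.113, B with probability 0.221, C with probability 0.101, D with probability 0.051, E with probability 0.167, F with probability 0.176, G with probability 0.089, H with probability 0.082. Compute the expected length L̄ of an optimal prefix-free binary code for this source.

Repeatedly combine the two least-probable nodes; the expected code length is the sum of the merged weights.
merge 51/1000 + 41/500 → 133/1000
merge 89/1000 + 101/1000 → 19/100
merge 113/1000 + 133/1000 → 123/500
merge 167/1000 + 22/125 → 343/1000
merge 19/100 + 221/1000 → 411/1000
merge 123/500 + 343/1000 → 589/1000
merge 411/1000 + 589/1000 → 1
L = 133/1000 + 19/100 + 123/500 + 343/1000 + 411/1000 + 589/1000 + 1 = 364/125 = 2.912 bits/symbol.

2.912 bits/symbol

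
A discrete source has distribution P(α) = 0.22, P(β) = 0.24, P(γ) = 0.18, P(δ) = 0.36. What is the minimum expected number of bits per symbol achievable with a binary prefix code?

Repeatedly combine the two least-probable nodes; the expected code length is the sum of the merged weights.
merge 9/50 + 11/50 → 2/5
merge 6/25 + 9/25 → 3/5
merge 2/5 + 3/5 → 1
L = 2/5 + 3/5 + 1 = 2 bits/symbol.

2 bits/symbol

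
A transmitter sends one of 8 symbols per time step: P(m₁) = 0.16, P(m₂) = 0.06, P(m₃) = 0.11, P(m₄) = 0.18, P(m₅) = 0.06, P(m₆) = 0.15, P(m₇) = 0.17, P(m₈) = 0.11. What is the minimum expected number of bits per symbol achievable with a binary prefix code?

Repeatedly combine the two least-probable nodes; the expected code length is the sum of the merged weights.
merge 3/50 + 3/50 → 3/25
merge 11/100 + 11/100 → 11/50
merge 3/25 + 3/20 → 27/100
merge 4/25 + 17/100 → 33/100
merge 9/50 + 11/50 → 2/5
merge 27/100 + 33/100 → 3/5
merge 2/5 + 3/5 → 1
L = 3/25 + 11/50 + 27/100 + 33/100 + 2/5 + 3/5 + 1 = 147/50 = 2.94 bits/symbol.

2.94 bits/symbol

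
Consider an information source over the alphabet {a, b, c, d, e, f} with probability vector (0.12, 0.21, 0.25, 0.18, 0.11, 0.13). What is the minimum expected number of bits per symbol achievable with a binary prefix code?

Repeatedly combine the two least-probable nodes; the expected code length is the sum of the merged weights.
merge 11/100 + 3/25 → 23/100
merge 13/100 + 9/50 → 31/100
merge 21/100 + 23/100 → 11/25
merge 1/4 + 31/100 → 14/25
merge 11/25 + 14/25 → 1
L = 23/100 + 31/100 + 11/25 + 14/25 + 1 = 127/50 = 2.54 bits/symbol.

2.54 bits/symbol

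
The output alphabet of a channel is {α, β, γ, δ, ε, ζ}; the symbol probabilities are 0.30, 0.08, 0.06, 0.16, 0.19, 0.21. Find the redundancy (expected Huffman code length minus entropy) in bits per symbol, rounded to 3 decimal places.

Entropy H = −Σ p log₂ p ≈ 2.4072 bits.
Huffman merges: 3/50+2/25→7/50; 7/50+4/25→3/10; 19/100+21/100→2/5; 3/10+3/10→3/5; 2/5+3/5→1. L = 61/25 ≈ 2.4400.
L − H = 2.4400 − 2.4072 = 0.033 bits.

0.033 bits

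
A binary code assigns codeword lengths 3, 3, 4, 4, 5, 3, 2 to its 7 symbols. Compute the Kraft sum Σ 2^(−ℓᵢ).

0.78125

With common denominator 2^5 = 32: Σ 2^(−ℓᵢ) = 4/32 + 4/32 + 2/32 + 2/32 + 1/32 + 4/32 + 8/32 = 25/32 = 0.78125.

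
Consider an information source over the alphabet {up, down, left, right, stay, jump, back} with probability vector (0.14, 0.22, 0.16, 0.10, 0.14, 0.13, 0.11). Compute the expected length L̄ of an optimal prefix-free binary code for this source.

Repeatedly combine the two least-probable nodes; the expected code length is the sum of the merged weights.
merge 1/10 + 11/100 → 21/100
merge 13/100 + 7/50 → 27/100
merge 7/50 + 4/25 → 3/10
merge 21/100 + 11/50 → 43/100
merge 27/100 + 3/10 → 57/100
merge 43/100 + 57/100 → 1
L = 21/100 + 27/100 + 3/10 + 43/100 + 57/100 + 1 = 139/50 = 2.78 bits/symbol.

2.78 bits/symbol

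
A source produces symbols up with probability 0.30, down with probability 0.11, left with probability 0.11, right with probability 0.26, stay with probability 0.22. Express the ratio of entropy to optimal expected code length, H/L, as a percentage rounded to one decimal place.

Entropy H = −Σ p log₂ p ≈ 2.2075 bits.
Huffman merges: 11/100+11/100→11/50; 11/50+11/50→11/25; 13/50+3/10→14/25; 11/25+14/25→1. L = 111/50 ≈ 2.2200.
Efficiency = H/L = 2.2075/2.2200 = 99.4%.

99.4%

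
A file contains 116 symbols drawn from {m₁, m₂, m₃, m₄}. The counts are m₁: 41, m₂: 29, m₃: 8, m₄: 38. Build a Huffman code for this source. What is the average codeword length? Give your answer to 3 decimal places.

Probabilities are the counts divided by 116.
Repeatedly combine the two least-probable nodes; the expected code length is the sum of the merged weights.
merge 2/29 + 1/4 → 37/116
merge 37/116 + 19/58 → 75/116
merge 41/116 + 75/116 → 1
L = 37/116 + 75/116 + 1 = 57/29 ≈ 1.966 bits/symbol.

1.966 bits/symbol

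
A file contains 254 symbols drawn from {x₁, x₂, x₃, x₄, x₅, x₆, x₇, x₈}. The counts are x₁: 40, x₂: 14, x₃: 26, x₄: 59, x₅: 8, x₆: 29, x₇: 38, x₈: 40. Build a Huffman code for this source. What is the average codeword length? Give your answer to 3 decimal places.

Probabilities are the counts divided by 254.
Repeatedly combine the two least-probable nodes; the expected code length is the sum of the merged weights.
merge 4/127 + 7/127 → 11/127
merge 11/127 + 13/127 → 24/127
merge 29/254 + 19/127 → 67/254
merge 20/127 + 20/127 → 40/127
merge 24/127 + 59/254 → 107/254
merge 67/254 + 40/127 → 147/254
merge 107/254 + 147/254 → 1
L = 11/127 + 24/127 + 67/254 + 40/127 + 107/254 + 147/254 + 1 = 725/254 ≈ 2.854 bits/symbol.

2.854 bits/symbol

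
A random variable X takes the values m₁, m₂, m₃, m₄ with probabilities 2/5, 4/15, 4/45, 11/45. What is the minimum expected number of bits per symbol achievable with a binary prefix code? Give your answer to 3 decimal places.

1.933 bits/symbol

Repeatedly combine the two least-probable nodes; the expected code length is the sum of the merged weights.
merge 4/45 + 11/45 → 1/3
merge 4/15 + 1/3 → 3/5
merge 2/5 + 3/5 → 1
L = 1/3 + 3/5 + 1 = 29/15 ≈ 1.933 bits/symbol.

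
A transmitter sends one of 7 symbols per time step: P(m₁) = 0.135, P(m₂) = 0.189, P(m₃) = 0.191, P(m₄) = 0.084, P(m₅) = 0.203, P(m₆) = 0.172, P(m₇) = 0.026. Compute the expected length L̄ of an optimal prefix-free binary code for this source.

Repeatedly combine the two least-probable nodes; the expected code length is the sum of the merged weights.
merge 13/500 + 21/250 → 11/100
merge 11/100 + 27/200 → 49/200
merge 43/250 + 189/1000 → 361/1000
merge 191/1000 + 203/1000 → 197/500
merge 49/200 + 361/1000 → 303/500
merge 197/500 + 303/500 → 1
L = 11/100 + 49/200 + 361/1000 + 197/500 + 303/500 + 1 = 679/250 = 2.716 bits/symbol.

2.716 bits/symbol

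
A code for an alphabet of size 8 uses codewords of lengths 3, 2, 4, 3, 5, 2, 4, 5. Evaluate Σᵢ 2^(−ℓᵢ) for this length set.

0.9375

With common denominator 2^5 = 32: Σ 2^(−ℓᵢ) = 4/32 + 8/32 + 2/32 + 4/32 + 1/32 + 8/32 + 2/32 + 1/32 = 30/32 = 0.9375.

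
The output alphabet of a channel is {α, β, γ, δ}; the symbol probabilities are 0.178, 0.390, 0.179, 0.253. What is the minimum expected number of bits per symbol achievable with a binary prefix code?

Repeatedly combine the two least-probable nodes; the expected code length is the sum of the merged weights.
merge 89/500 + 179/1000 → 357/1000
merge 253/1000 + 357/1000 → 61/100
merge 39/100 + 61/100 → 1
L = 357/1000 + 61/100 + 1 = 1967/1000 = 1.967 bits/symbol.

1.967 bits/symbol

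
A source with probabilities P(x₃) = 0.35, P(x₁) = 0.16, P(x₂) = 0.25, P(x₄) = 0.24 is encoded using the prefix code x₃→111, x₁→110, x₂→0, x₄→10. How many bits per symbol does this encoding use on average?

2.26 bits/symbol

L̄ = Σ pᵢ·ℓᵢ = 0.35·3 + 0.16·3 + 0.25·1 + 0.24·2 = 2.26 bits/symbol.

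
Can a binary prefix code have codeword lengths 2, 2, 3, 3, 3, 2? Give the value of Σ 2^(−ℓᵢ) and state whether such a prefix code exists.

With common denominator 2^3 = 8: Σ 2^(−ℓᵢ) = 2/8 + 2/8 + 1/8 + 1/8 + 1/8 + 2/8 = 9/8 = 1.125.
Kraft's inequality requires Σ ≤ 1; here Σ = 1.125 > 1, so no such prefix code exists.

1.125; no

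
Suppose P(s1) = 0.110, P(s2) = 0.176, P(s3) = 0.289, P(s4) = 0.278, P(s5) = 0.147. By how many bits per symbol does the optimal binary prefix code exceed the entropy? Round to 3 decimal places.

Entropy H = −Σ p log₂ p ≈ 2.2290 bits.
Huffman merges: 11/100+147/1000→257/1000; 22/125+257/1000→433/1000; 139/500+289/1000→567/1000; 433/1000+567/1000→1. L = 2257/1000 ≈ 2.2570.
L − H = 2.2570 − 2.2290 = 0.028 bits.

0.028 bits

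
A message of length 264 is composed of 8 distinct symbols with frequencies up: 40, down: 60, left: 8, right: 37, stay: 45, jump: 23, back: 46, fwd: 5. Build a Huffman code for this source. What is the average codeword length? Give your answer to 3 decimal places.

Probabilities are the counts divided by 264.
Repeatedly combine the two least-probable nodes; the expected code length is the sum of the merged weights.
merge 5/264 + 1/33 → 13/264
merge 13/264 + 23/264 → 3/22
merge 3/22 + 37/264 → 73/264
merge 5/33 + 15/88 → 85/264
merge 23/132 + 5/22 → 53/132
merge 73/264 + 85/264 → 79/132
merge 53/132 + 79/132 → 1
L = 13/264 + 3/22 + 73/264 + 85/264 + 53/132 + 79/132 + 1 = 245/88 ≈ 2.784 bits/symbol.

2.784 bits/symbol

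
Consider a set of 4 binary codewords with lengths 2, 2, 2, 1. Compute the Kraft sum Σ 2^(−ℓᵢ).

With common denominator 2^2 = 4: Σ 2^(−ℓᵢ) = 1/4 + 1/4 + 1/4 + 2/4 = 5/4 = 1.25.

1.25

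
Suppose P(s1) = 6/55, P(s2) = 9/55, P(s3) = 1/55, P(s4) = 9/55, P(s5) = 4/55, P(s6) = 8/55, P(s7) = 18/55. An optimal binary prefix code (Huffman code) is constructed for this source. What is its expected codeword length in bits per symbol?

2.6 bits/symbol

Repeatedly combine the two least-probable nodes; the expected code length is the sum of the merged weights.
merge 1/55 + 4/55 → 1/11
merge 1/11 + 6/55 → 1/5
merge 8/55 + 9/55 → 17/55
merge 9/55 + 1/5 → 4/11
merge 17/55 + 18/55 → 7/11
merge 4/11 + 7/11 → 1
L = 1/11 + 1/5 + 17/55 + 4/11 + 7/11 + 1 = 13/5 = 2.6 bits/symbol.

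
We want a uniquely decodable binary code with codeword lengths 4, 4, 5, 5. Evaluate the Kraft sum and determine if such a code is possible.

With common denominator 2^5 = 32: Σ 2^(−ℓᵢ) = 2/32 + 2/32 + 1/32 + 1/32 = 6/32 = 0.1875.
Kraft's inequality requires Σ ≤ 1; here Σ = 0.1875 ≤ 1, so such a prefix code exists.

0.1875; yes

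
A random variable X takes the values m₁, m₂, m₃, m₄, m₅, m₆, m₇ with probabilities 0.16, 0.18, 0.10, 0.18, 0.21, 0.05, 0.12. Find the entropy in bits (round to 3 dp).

2.702 bits

H = −Σ pᵢ log₂ pᵢ.
−0.16·log₂(0.16) = 0.4230
−0.18·log₂(0.18) = 0.4453
−0.10·log₂(0.10) = 0.3322
−0.18·log₂(0.18) = 0.4453
−0.21·log₂(0.21) = 0.4728
−0.05·log₂(0.05) = 0.2161
−0.12·log₂(0.12) = 0.3671
Sum ≈ 2.7018 → 2.702 bits.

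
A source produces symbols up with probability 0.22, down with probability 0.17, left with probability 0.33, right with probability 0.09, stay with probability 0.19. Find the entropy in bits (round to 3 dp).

2.211 bits

H = −Σ pᵢ log₂ pᵢ.
−0.22·log₂(0.22) = 0.4806
−0.17·log₂(0.17) = 0.4346
−0.33·log₂(0.33) = 0.5278
−0.09·log₂(0.09) = 0.3127
−0.19·log₂(0.19) = 0.4552
Sum ≈ 2.2109 → 2.211 bits.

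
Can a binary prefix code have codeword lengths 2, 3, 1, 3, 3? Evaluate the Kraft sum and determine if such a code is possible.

With common denominator 2^3 = 8: Σ 2^(−ℓᵢ) = 2/8 + 1/8 + 4/8 + 1/8 + 1/8 = 9/8 = 1.125.
Kraft's inequality requires Σ ≤ 1; here Σ = 1.125 > 1, so no such prefix code exists.

1.125; no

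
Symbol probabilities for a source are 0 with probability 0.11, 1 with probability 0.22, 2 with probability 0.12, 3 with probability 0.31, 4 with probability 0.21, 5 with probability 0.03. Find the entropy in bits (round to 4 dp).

H = −Σ pᵢ log₂ pᵢ.
−0.11·log₂(0.11) = 0.3503
−0.22·log₂(0.22) = 0.4806
−0.12·log₂(0.12) = 0.3671
−0.31·log₂(0.31) = 0.5238
−0.21·log₂(0.21) = 0.4728
−0.03·log₂(0.03) = 0.1518
Sum ≈ 2.3463 → 2.3463 bits.

2.3463 bits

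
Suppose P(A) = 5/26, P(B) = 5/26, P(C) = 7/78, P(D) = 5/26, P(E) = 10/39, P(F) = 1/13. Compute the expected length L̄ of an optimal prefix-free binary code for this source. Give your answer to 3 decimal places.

Repeatedly combine the two least-probable nodes; the expected code length is the sum of the merged weights.
merge 1/13 + 7/78 → 1/6
merge 1/6 + 5/26 → 14/39
merge 5/26 + 5/26 → 5/13
merge 10/39 + 14/39 → 8/13
merge 5/13 + 8/13 → 1
L = 1/6 + 14/39 + 5/13 + 8/13 + 1 = 197/78 ≈ 2.526 bits/symbol.

2.526 bits/symbol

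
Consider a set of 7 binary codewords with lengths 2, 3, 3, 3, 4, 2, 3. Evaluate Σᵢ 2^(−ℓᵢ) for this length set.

1.0625

With common denominator 2^4 = 16: Σ 2^(−ℓᵢ) = 4/16 + 2/16 + 2/16 + 2/16 + 1/16 + 4/16 + 2/16 = 17/16 = 1.0625.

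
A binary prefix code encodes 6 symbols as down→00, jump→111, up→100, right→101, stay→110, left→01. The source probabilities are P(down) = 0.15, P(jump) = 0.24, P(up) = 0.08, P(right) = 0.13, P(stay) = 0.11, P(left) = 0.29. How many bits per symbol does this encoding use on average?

L̄ = Σ pᵢ·ℓᵢ = 0.15·2 + 0.24·3 + 0.08·3 + 0.13·3 + 0.11·3 + 0.29·2 = 2.56 bits/symbol.

2.56 bits/symbol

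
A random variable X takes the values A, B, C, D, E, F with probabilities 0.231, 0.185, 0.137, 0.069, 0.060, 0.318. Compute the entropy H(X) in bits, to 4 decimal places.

H = −Σ pᵢ log₂ pᵢ.
−0.231·log₂(0.231) = 0.4883
−0.185·log₂(0.185) = 0.4504
−0.137·log₂(0.137) = 0.3929
−0.069·log₂(0.069) = 0.2662
−0.060·log₂(0.060) = 0.2435
−0.318·log₂(0.318) = 0.5256
Sum ≈ 2.3669 → 2.3669 bits.

2.3669 bits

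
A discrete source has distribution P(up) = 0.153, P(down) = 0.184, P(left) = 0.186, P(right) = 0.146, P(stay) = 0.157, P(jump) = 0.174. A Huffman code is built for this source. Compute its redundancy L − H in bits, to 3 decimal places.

Entropy H = −Σ p log₂ p ≈ 2.5787 bits.
Huffman merges: 73/500+153/1000→299/1000; 157/1000+87/500→331/1000; 23/125+93/500→37/100; 299/1000+331/1000→63/100; 37/100+63/100→1. L = 263/100 ≈ 2.6300.
L − H = 2.6300 − 2.5787 = 0.051 bits.

0.051 bits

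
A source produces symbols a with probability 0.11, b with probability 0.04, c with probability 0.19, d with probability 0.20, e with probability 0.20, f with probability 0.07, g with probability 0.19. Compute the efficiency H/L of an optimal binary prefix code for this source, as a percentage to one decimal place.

97.6%

Entropy H = −Σ p log₂ p ≈ 2.6438 bits.
Huffman merges: 1/25+7/100→11/100; 11/100+11/100→11/50; 19/100+19/100→19/50; 1/5+1/5→2/5; 11/50+19/50→3/5; 2/5+3/5→1. L = 271/100 ≈ 2.7100.
Efficiency = H/L = 2.6438/2.7100 = 97.6%.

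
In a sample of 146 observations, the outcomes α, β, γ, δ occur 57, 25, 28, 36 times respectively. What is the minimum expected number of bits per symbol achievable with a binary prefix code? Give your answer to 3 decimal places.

Probabilities are the counts divided by 146.
Repeatedly combine the two least-probable nodes; the expected code length is the sum of the merged weights.
merge 25/146 + 14/73 → 53/146
merge 18/73 + 53/146 → 89/146
merge 57/146 + 89/146 → 1
L = 53/146 + 89/146 + 1 = 144/73 ≈ 1.973 bits/symbol.

1.973 bits/symbol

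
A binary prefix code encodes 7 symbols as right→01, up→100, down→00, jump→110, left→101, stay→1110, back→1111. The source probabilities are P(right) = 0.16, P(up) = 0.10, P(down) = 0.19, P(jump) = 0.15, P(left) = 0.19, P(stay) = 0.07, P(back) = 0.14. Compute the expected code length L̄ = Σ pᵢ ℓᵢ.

2.86 bits/symbol

L̄ = Σ pᵢ·ℓᵢ = 0.16·2 + 0.10·3 + 0.19·2 + 0.15·3 + 0.19·3 + 0.07·4 + 0.14·4 = 2.86 bits/symbol.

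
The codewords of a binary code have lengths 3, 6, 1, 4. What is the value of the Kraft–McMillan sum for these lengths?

0.703125

With common denominator 2^6 = 64: Σ 2^(−ℓᵢ) = 8/64 + 1/64 + 32/64 + 4/64 = 45/64 = 0.703125.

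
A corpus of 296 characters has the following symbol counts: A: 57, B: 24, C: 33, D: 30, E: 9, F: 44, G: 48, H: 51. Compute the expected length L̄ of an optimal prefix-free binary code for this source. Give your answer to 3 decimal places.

Probabilities are the counts divided by 296.
Repeatedly combine the two least-probable nodes; the expected code length is the sum of the merged weights.
merge 9/296 + 3/37 → 33/296
merge 15/148 + 33/296 → 63/296
merge 33/296 + 11/74 → 77/296
merge 6/37 + 51/296 → 99/296
merge 57/296 + 63/296 → 15/37
merge 77/296 + 99/296 → 22/37
merge 15/37 + 22/37 → 1
L = 33/296 + 63/296 + 77/296 + 99/296 + 15/37 + 22/37 + 1 = 108/37 ≈ 2.919 bits/symbol.

2.919 bits/symbol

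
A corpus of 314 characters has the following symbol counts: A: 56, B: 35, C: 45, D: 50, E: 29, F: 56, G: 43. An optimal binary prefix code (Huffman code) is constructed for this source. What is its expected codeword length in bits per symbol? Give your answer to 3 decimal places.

2.822 bits/symbol

Probabilities are the counts divided by 314.
Repeatedly combine the two least-probable nodes; the expected code length is the sum of the merged weights.
merge 29/314 + 35/314 → 32/157
merge 43/314 + 45/314 → 44/157
merge 25/157 + 28/157 → 53/157
merge 28/157 + 32/157 → 60/157
merge 44/157 + 53/157 → 97/157
merge 60/157 + 97/157 → 1
L = 32/157 + 44/157 + 53/157 + 60/157 + 97/157 + 1 = 443/157 ≈ 2.822 bits/symbol.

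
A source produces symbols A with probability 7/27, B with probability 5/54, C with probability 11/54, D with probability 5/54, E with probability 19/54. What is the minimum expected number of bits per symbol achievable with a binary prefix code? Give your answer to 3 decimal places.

Repeatedly combine the two least-probable nodes; the expected code length is the sum of the merged weights.
merge 5/54 + 5/54 → 5/27
merge 5/27 + 11/54 → 7/18
merge 7/27 + 19/54 → 11/18
merge 7/18 + 11/18 → 1
L = 5/27 + 7/18 + 11/18 + 1 = 59/27 ≈ 2.185 bits/symbol.

2.185 bits/symbol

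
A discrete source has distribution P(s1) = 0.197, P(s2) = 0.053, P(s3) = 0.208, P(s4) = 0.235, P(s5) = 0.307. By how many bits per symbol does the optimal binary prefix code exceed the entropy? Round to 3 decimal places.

0.078 bits

Entropy H = −Σ p log₂ p ≈ 2.1715 bits.
Huffman merges: 53/1000+197/1000→1/4; 26/125+47/200→443/1000; 1/4+307/1000→557/1000; 443/1000+557/1000→1. L = 9/4 ≈ 2.2500.
L − H = 2.2500 − 2.1715 = 0.078 bits.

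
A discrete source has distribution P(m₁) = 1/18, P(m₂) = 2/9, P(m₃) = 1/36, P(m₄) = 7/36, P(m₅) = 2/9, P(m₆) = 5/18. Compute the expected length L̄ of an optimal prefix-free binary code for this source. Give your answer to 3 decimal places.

2.361 bits/symbol

Repeatedly combine the two least-probable nodes; the expected code length is the sum of the merged weights.
merge 1/36 + 1/18 → 1/12
merge 1/12 + 7/36 → 5/18
merge 2/9 + 2/9 → 4/9
merge 5/18 + 5/18 → 5/9
merge 4/9 + 5/9 → 1
L = 1/12 + 5/18 + 4/9 + 5/9 + 1 = 85/36 ≈ 2.361 bits/symbol.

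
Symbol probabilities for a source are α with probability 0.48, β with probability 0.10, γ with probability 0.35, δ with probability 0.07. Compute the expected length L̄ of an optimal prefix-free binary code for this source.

1.69 bits/symbol

Repeatedly combine the two least-probable nodes; the expected code length is the sum of the merged weights.
merge 7/100 + 1/10 → 17/100
merge 17/100 + 7/20 → 13/25
merge 12/25 + 13/25 → 1
L = 17/100 + 13/25 + 1 = 169/100 = 1.69 bits/symbol.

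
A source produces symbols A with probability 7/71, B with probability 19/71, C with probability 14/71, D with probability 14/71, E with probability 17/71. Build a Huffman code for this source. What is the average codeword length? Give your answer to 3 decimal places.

2.296 bits/symbol

Repeatedly combine the two least-probable nodes; the expected code length is the sum of the merged weights.
merge 7/71 + 14/71 → 21/71
merge 14/71 + 17/71 → 31/71
merge 19/71 + 21/71 → 40/71
merge 31/71 + 40/71 → 1
L = 21/71 + 31/71 + 40/71 + 1 = 163/71 ≈ 2.296 bits/symbol.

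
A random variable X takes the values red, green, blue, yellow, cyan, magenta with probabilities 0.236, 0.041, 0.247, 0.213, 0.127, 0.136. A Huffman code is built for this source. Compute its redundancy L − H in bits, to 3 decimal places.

0.048 bits

Entropy H = −Σ p log₂ p ≈ 2.4236 bits.
Huffman merges: 41/1000+127/1000→21/125; 17/125+21/125→38/125; 213/1000+59/250→449/1000; 247/1000+38/125→551/1000; 449/1000+551/1000→1. L = 309/125 ≈ 2.4720.
L − H = 2.4720 − 2.4236 = 0.048 bits.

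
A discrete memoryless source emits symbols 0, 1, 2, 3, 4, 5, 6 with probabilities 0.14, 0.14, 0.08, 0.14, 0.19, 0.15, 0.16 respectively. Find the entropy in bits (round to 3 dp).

H = −Σ pᵢ log₂ pᵢ.
−0.14·log₂(0.14) = 0.3971
−0.14·log₂(0.14) = 0.3971
−0.08·log₂(0.08) = 0.2915
−0.14·log₂(0.14) = 0.3971
−0.19·log₂(0.19) = 0.4552
−0.15·log₂(0.15) = 0.4105
−0.16·log₂(0.16) = 0.4230
Sum ≈ 2.7716 → 2.772 bits.

2.772 bits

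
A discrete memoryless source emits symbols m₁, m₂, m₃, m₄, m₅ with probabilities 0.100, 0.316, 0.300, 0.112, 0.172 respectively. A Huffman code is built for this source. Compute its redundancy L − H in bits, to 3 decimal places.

Entropy H = −Σ p log₂ p ≈ 2.1690 bits.
Huffman merges: 1/10+14/125→53/250; 43/250+53/250→48/125; 3/10+79/250→77/125; 48/125+77/125→1. L = 553/250 ≈ 2.2120.
L − H = 2.2120 − 2.1690 = 0.043 bits.

0.043 bits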